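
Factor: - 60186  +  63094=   2908=2^2*727^1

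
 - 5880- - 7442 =1562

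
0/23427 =0 = 0.00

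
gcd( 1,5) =1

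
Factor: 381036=2^2*3^1*113^1* 281^1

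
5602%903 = 184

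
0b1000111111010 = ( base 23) 8g2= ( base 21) a93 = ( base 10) 4602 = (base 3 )20022110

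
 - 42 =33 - 75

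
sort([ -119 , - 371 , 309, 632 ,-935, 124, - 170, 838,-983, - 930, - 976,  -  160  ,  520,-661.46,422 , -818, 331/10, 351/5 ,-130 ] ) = [-983, - 976,-935 , - 930,  -  818, -661.46,-371 ,- 170, - 160,  -  130, - 119, 331/10, 351/5, 124, 309,422, 520, 632, 838]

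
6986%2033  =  887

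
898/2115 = 898/2115 = 0.42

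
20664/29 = 20664/29 = 712.55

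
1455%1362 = 93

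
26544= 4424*6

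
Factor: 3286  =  2^1*31^1*53^1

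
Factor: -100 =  - 2^2*5^2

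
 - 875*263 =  - 230125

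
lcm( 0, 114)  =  0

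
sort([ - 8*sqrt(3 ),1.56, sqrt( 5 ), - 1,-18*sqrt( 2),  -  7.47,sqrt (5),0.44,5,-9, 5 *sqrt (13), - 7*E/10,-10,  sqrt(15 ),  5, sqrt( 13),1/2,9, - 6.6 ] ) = [  -  18*sqrt ( 2), - 8*sqrt( 3), - 10,-9, - 7.47,-6.6,-7 *E/10,-1,0.44,  1/2,  1.56, sqrt(5),sqrt(5 ),sqrt(13), sqrt( 15 ) , 5 , 5, 9, 5 * sqrt( 13)]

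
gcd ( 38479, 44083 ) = 1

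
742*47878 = 35525476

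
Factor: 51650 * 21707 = 2^1*5^2*7^2 * 443^1*1033^1= 1121166550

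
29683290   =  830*35763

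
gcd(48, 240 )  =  48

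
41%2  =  1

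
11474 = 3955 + 7519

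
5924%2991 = 2933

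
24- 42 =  -18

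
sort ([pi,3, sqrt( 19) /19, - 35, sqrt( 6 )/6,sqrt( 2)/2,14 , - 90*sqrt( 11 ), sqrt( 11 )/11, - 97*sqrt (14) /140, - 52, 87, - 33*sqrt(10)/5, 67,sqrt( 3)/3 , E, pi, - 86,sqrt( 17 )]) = [ - 90*sqrt(11 ), - 86,  -  52,-35, - 33*sqrt( 10 )/5, - 97*sqrt(14 )/140 , sqrt(19 )/19, sqrt( 11)/11, sqrt( 6) /6 , sqrt(3) /3, sqrt( 2 )/2, E, 3, pi , pi, sqrt(17 ) , 14, 67, 87] 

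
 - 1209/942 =-403/314 = - 1.28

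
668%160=28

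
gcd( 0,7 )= 7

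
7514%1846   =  130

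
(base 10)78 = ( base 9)86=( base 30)2i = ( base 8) 116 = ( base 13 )60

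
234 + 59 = 293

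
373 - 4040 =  - 3667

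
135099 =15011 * 9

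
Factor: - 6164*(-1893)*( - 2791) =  - 32566649532 = - 2^2 * 3^1*23^1*67^1*631^1*2791^1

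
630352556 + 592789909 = 1223142465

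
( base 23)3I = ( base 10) 87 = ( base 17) 52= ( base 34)2j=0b1010111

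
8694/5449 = 8694/5449  =  1.60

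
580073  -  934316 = -354243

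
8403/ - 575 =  - 15 + 222/575=- 14.61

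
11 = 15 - 4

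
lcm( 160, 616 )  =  12320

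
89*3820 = 339980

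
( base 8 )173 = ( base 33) 3o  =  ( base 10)123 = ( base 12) A3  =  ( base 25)4N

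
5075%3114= 1961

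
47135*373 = 17581355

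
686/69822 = 343/34911 = 0.01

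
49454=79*626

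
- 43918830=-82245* 534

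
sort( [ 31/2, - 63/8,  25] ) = [-63/8, 31/2, 25]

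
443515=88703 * 5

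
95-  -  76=171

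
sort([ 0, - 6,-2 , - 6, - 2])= [ - 6, - 6, - 2,-2, 0]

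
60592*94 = 5695648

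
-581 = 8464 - 9045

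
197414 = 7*28202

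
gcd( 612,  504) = 36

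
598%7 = 3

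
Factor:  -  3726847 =- 3726847^1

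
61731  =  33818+27913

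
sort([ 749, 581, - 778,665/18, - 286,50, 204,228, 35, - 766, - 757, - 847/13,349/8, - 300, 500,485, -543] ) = [ - 778, - 766, -757, - 543, - 300, - 286 , - 847/13, 35, 665/18, 349/8 , 50  ,  204, 228, 485, 500, 581, 749]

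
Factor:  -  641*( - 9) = 5769 =3^2*641^1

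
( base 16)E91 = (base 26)5db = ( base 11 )2890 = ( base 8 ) 7221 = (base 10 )3729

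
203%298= 203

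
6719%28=27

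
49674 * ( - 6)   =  -298044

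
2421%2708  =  2421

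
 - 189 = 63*(-3)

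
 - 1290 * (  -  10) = 12900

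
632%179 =95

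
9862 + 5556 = 15418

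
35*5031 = 176085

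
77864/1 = 77864=77864.00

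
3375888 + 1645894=5021782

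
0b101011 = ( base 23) 1k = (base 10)43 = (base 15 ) 2D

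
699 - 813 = -114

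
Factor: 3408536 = 2^3*53^1*8039^1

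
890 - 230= 660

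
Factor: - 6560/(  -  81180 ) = 2^3*3^( - 2)*11^( - 1 ) = 8/99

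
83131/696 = 119+307/696  =  119.44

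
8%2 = 0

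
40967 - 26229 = 14738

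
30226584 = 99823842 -69597258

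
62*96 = 5952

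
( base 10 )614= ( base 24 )11e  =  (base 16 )266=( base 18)1G2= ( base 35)hj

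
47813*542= 25914646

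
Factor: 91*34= 3094 = 2^1 * 7^1*13^1*17^1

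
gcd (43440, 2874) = 6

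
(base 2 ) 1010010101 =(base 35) iv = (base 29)MN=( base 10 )661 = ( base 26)PB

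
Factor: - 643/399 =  - 3^( - 1)*7^( - 1)*19^(- 1) * 643^1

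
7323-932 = 6391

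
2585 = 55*47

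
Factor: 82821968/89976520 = 2^1*5^( - 1 )* 41^1*251^1*503^1*2249413^( - 1)   =  10352746/11247065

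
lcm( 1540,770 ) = 1540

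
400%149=102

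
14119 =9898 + 4221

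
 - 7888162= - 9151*862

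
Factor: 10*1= 10 = 2^1*5^1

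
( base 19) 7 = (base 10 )7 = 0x7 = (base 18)7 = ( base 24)7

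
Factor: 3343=3343^1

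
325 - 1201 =  -  876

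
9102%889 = 212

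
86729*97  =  8412713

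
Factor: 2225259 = 3^3*73^1*1129^1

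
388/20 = 19 + 2/5= 19.40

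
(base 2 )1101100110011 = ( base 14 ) 2775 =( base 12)4043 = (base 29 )883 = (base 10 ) 6963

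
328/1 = 328 = 328.00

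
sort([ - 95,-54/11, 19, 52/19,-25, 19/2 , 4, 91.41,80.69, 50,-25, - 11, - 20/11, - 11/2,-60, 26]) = [-95, - 60,-25, - 25, - 11, -11/2 , - 54/11, - 20/11,52/19, 4, 19/2,19, 26, 50, 80.69, 91.41 ]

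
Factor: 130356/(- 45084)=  - 639/221= - 3^2*13^( - 1 )*17^ ( - 1 )*71^1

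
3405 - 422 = 2983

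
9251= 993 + 8258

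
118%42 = 34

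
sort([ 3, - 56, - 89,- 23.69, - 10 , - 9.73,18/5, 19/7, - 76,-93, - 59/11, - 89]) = [-93, - 89, - 89, - 76, -56 ,  -  23.69, -10,- 9.73,- 59/11,  19/7,3,18/5 ]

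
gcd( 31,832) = 1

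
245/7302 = 245/7302 =0.03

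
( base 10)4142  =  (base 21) 985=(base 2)1000000101110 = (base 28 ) 57Q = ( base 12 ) 2492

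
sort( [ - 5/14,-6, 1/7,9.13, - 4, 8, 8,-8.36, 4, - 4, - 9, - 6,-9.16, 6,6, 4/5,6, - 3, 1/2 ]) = [ - 9.16,-9, - 8.36,-6, - 6, - 4, - 4,-3, - 5/14, 1/7,1/2,4/5, 4,6, 6, 6,8, 8 , 9.13] 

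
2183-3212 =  - 1029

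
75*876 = 65700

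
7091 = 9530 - 2439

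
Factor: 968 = 2^3*11^2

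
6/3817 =6/3817 = 0.00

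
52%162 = 52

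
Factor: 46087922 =2^1*383^1*60167^1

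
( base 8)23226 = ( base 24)h3e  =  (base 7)40541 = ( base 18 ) 1c8e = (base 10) 9878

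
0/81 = 0  =  0.00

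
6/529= 6/529 = 0.01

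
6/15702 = 1/2617 = 0.00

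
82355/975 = 84 + 7/15=84.47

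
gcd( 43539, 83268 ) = 3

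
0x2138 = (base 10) 8504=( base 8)20470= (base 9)12588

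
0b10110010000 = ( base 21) 34H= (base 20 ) 3b4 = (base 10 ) 1424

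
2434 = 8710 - 6276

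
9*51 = 459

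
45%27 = 18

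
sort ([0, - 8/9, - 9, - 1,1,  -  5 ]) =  [ - 9, - 5, - 1,-8/9,0, 1 ]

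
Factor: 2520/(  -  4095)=-2^3* 13^ (-1 ) = - 8/13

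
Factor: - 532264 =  - 2^3*66533^1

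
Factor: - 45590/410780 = - 97/874 = - 2^( - 1) * 19^( - 1)*23^( - 1)*97^1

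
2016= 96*21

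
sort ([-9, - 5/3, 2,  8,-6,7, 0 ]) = [ - 9,  -  6,-5/3, 0,  2, 7 , 8] 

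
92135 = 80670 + 11465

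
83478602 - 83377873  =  100729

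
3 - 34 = - 31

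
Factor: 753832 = 2^3 * 94229^1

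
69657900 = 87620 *795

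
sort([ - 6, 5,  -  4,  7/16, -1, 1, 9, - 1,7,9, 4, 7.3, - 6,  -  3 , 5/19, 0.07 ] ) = [ - 6, - 6, - 4,  -  3, - 1, - 1, 0.07, 5/19, 7/16, 1  ,  4, 5, 7, 7.3,9,  9 ]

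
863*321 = 277023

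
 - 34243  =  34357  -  68600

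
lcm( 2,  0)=0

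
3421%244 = 5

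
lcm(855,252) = 23940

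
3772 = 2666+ 1106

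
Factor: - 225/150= - 2^( - 1)*3^1 =-3/2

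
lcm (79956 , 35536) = 319824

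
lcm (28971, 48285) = 144855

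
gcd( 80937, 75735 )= 153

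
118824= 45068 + 73756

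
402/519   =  134/173=0.77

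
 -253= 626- 879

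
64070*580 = 37160600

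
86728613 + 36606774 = 123335387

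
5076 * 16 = 81216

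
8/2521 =8/2521 = 0.00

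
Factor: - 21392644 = -2^2 * 7^1 *13^1*58771^1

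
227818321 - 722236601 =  - 494418280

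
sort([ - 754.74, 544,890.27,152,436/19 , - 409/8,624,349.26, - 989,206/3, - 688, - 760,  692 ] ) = [  -  989,  -  760,-754.74,- 688,-409/8, 436/19, 206/3,152,349.26,544,624, 692,890.27]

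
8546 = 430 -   -  8116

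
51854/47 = 1103 + 13/47 = 1103.28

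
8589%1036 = 301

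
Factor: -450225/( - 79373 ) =675/119 = 3^3*5^2*7^( - 1)*17^( - 1)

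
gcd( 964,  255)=1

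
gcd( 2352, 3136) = 784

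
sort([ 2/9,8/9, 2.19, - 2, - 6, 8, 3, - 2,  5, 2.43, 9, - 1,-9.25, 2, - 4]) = [ - 9.25,-6, - 4, -2, - 2, - 1, 2/9, 8/9,2, 2.19,2.43, 3 , 5, 8,  9]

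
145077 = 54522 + 90555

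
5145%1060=905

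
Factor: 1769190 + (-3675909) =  - 1906719 = - 3^1*569^1*1117^1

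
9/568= 9/568 = 0.02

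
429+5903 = 6332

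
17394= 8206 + 9188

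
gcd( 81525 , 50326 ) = 1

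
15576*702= 10934352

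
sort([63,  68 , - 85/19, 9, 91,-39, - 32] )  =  [ - 39, - 32, - 85/19, 9, 63, 68, 91]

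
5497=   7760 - 2263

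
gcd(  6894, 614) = 2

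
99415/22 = 99415/22= 4518.86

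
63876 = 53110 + 10766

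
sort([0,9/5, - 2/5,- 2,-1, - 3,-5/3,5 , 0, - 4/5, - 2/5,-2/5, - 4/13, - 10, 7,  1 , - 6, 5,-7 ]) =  [- 10,  -  7, - 6, -3, - 2,  -  5/3,  -  1, - 4/5,- 2/5, - 2/5,- 2/5,-4/13, 0, 0, 1,  9/5  ,  5, 5,7]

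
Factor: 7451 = 7451^1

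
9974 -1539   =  8435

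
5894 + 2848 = 8742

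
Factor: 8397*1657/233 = 3^3*233^( - 1)*311^1*1657^1 =13913829/233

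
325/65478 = 325/65478  =  0.00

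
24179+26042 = 50221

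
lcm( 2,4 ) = 4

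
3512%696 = 32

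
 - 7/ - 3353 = 1/479= 0.00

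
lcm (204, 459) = 1836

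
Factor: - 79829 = - 79829^1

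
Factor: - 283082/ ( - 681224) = 141541/340612 = 2^( - 2)*17^( - 1)*59^1*2399^1 * 5009^ ( - 1) 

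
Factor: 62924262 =2^1*3^1*10487377^1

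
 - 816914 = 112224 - 929138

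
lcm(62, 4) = 124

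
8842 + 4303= 13145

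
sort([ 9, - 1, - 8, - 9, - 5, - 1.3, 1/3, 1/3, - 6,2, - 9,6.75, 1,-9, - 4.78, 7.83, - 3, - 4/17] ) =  [ - 9, -9, - 9, - 8 , - 6, - 5, - 4.78, - 3,-1.3, - 1, - 4/17,  1/3,1/3, 1,  2,6.75, 7.83, 9] 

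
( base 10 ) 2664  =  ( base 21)60i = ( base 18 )840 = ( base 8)5150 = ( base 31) 2nt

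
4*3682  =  14728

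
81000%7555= 5450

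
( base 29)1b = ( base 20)20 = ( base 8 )50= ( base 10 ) 40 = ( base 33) 17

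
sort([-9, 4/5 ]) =[ - 9, 4/5 ] 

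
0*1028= 0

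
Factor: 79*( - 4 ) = -316 = - 2^2*79^1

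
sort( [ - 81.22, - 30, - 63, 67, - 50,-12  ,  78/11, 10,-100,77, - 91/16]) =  [ - 100, - 81.22,-63, - 50,-30 , - 12,  -  91/16,78/11,10, 67, 77 ] 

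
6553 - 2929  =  3624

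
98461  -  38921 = 59540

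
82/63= 82/63 = 1.30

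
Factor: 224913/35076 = 2^( -2 ) *13^1 * 37^ ( - 1 )*73^1 = 949/148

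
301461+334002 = 635463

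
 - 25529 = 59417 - 84946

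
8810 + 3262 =12072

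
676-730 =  -54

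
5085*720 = 3661200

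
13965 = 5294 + 8671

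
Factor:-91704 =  - 2^3*3^1 * 3821^1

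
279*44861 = 12516219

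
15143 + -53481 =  - 38338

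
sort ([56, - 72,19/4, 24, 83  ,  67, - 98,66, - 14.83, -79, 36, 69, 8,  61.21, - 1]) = [ - 98, -79, - 72,-14.83,-1,19/4,8,24, 36,56, 61.21,66,67,69, 83 ]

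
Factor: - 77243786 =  - 2^1*38621893^1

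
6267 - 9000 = -2733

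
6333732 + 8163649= 14497381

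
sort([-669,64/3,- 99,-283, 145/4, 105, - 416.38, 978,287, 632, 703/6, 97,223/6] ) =[-669, - 416.38,  -  283,-99 , 64/3, 145/4, 223/6, 97, 105,703/6, 287, 632, 978 ] 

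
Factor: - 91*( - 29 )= 2639 = 7^1*13^1*29^1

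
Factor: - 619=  - 619^1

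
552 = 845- 293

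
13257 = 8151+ 5106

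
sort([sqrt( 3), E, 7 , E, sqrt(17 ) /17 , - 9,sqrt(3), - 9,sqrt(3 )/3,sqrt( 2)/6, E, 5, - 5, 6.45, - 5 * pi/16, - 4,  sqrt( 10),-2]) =[ - 9, - 9, - 5, - 4 , - 2, - 5*pi/16 , sqrt ( 2) /6,sqrt(17 )/17,sqrt( 3)/3, sqrt( 3 ),sqrt (3), E, E, E , sqrt( 10), 5, 6.45,  7]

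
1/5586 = 1/5586 = 0.00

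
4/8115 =4/8115 = 0.00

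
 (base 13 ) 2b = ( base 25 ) 1C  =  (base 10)37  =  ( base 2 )100101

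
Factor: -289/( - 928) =2^( - 5)*17^2 * 29^(  -  1)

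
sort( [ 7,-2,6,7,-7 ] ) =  [ - 7, - 2,6,7,7] 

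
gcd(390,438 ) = 6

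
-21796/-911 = 21796/911 = 23.93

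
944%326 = 292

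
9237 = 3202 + 6035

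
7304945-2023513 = 5281432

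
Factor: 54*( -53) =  - 2862 = - 2^1*3^3*53^1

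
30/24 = 5/4 = 1.25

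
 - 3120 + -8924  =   - 12044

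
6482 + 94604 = 101086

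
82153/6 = 82153/6 = 13692.17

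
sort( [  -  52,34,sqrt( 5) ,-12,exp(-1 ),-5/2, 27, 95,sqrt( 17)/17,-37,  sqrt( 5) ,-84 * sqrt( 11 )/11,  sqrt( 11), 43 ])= [-52,-37, - 84*sqrt (11)/11, - 12,  -  5/2, sqrt( 17)/17, exp( - 1 ), sqrt(5), sqrt(5 ), sqrt( 11),27,34, 43,95 ]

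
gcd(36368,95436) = 4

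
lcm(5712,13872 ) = 97104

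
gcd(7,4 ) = 1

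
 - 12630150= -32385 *390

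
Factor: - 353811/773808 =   -  117937/257936 =- 2^( - 4)*7^( -3)*47^(  -  1) * 117937^1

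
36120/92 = 392 + 14/23=392.61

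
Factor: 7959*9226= 73429734 = 2^1*3^1*7^2 * 379^1*659^1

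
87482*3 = 262446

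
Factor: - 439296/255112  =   - 384/223 = - 2^7*3^1*223^(-1)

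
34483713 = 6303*5471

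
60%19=3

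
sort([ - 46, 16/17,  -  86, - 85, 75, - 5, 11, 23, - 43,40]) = [ - 86, - 85, - 46,  -  43 ,-5 , 16/17, 11,23, 40,75]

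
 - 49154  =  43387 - 92541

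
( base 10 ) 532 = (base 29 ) IA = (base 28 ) J0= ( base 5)4112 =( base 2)1000010100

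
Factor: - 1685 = -5^1* 337^1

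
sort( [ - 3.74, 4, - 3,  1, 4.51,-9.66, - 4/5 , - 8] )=[ - 9.66, - 8, - 3.74,  -  3, - 4/5, 1,4,  4.51]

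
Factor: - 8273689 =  - 83^2*1201^1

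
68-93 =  - 25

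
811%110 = 41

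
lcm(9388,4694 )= 9388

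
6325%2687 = 951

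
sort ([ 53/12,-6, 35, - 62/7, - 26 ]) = [- 26, - 62/7, - 6,53/12  ,  35]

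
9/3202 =9/3202 = 0.00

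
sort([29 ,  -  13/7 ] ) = [-13/7,  29 ] 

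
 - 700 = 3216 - 3916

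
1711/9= 190+1/9 = 190.11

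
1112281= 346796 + 765485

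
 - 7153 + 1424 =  - 5729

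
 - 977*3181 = -3107837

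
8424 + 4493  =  12917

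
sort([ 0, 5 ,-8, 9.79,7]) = [ - 8,0,5, 7, 9.79 ] 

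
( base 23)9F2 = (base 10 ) 5108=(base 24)8KK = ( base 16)13F4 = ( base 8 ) 11764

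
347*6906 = 2396382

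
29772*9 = 267948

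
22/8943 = 2/813 = 0.00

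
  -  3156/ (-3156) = 1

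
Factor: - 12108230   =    -  2^1*5^1*811^1*1493^1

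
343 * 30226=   10367518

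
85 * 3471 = 295035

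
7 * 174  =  1218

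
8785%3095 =2595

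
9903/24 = 3301/8  =  412.62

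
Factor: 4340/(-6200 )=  -7/10=   -2^( - 1 )*5^ ( - 1)*7^1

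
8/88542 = 4/44271 = 0.00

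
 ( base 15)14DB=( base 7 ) 16031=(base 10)4481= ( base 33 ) 43Q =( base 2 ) 1000110000001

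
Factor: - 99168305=-5^1 * 79^1*251059^1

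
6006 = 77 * 78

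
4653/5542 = 4653/5542 = 0.84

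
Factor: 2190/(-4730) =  - 3^1* 11^( - 1)*43^( - 1)*73^1=- 219/473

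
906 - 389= 517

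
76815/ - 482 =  - 76815/482 = - 159.37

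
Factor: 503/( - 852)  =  -2^( - 2 )*3^( - 1)*71^( - 1)*503^1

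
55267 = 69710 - 14443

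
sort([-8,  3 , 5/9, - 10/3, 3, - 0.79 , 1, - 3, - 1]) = [ - 8, - 10/3 , - 3, - 1, - 0.79,5/9,1,3,3]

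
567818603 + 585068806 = 1152887409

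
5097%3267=1830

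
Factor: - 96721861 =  - 73^1*1324957^1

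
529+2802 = 3331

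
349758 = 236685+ 113073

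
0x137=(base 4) 10313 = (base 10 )311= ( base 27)BE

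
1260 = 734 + 526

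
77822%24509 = 4295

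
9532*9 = 85788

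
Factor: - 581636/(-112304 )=2^(-2)* 11^1 * 7019^(- 1)*13219^1  =  145409/28076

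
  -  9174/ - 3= 3058 + 0/1 = 3058.00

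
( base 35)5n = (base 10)198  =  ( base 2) 11000110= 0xc6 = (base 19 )A8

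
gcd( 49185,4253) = 1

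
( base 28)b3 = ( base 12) 21b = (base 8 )467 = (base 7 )623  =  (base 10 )311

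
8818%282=76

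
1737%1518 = 219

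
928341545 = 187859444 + 740482101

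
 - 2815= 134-2949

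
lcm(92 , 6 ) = 276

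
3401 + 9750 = 13151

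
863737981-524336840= 339401141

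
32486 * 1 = 32486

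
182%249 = 182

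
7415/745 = 1483/149 = 9.95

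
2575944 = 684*3766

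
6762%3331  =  100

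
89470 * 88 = 7873360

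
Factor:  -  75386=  - 2^1*37693^1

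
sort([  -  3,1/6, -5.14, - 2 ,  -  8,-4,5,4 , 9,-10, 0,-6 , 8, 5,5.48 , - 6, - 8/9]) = [ - 10, - 8,  -  6,-6, - 5.14, - 4, - 3,- 2,-8/9,0, 1/6,4, 5, 5 , 5.48,8,9]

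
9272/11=9272/11 = 842.91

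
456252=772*591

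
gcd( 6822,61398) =6822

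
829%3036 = 829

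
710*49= 34790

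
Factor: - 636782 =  - 2^1*29^1*10979^1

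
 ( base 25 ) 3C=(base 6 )223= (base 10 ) 87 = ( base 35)2H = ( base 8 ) 127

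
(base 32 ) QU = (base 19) 277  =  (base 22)1h4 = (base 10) 862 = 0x35E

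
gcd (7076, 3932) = 4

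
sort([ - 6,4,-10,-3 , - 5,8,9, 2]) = [ - 10 , - 6,-5,- 3 , 2,4,8,9]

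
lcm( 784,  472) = 46256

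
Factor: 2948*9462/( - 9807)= - 2^3*7^(- 1)*11^1*19^1 * 67^1*83^1*467^( - 1) = - 9297992/3269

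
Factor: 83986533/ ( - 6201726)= - 27995511/2067242 = -2^( - 1 ) *3^1*31^1 * 59^(  -  1)*17519^( - 1)*301027^1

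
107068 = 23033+84035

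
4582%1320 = 622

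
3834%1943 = 1891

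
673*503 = 338519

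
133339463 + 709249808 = 842589271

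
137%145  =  137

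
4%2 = 0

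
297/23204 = 297/23204 = 0.01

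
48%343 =48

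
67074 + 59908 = 126982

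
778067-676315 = 101752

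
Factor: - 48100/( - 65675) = 2^2*13^1*71^( - 1) = 52/71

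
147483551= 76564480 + 70919071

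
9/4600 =9/4600 = 0.00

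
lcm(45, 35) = 315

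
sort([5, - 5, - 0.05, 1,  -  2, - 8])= [ - 8, - 5, - 2,- 0.05,1,  5] 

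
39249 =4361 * 9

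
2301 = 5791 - 3490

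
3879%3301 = 578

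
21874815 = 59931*365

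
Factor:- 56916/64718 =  - 2^1 * 3^3*17^1*31^1*32359^( - 1) = - 28458/32359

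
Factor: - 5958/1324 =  - 9/2 = - 2^( -1)*3^2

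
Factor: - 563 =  - 563^1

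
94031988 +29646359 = 123678347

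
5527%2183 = 1161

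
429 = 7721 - 7292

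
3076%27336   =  3076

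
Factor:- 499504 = -2^4*31219^1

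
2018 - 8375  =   - 6357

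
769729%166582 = 103401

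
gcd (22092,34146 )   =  42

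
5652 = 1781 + 3871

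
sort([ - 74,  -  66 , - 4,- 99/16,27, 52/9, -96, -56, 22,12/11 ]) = [-96,  -  74, - 66 , - 56, - 99/16, - 4 , 12/11,52/9,22,27 ]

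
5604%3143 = 2461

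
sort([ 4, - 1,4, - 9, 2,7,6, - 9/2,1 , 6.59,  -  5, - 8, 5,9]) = [ - 9,  -  8,- 5, - 9/2, - 1,1, 2, 4, 4,5, 6,  6.59,  7,9]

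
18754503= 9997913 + 8756590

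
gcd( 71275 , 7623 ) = 1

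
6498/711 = 722/79 = 9.14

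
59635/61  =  977 + 38/61= 977.62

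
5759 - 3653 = 2106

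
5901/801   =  1967/267 = 7.37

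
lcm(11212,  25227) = 100908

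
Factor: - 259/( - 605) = 5^( - 1 ) * 7^1 * 11^( -2 )*37^1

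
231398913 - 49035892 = 182363021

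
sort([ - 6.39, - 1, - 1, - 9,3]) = [  -  9, - 6.39, - 1, - 1, 3] 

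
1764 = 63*28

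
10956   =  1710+9246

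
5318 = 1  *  5318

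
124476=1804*69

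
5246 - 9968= - 4722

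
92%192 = 92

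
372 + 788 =1160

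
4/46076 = 1/11519 = 0.00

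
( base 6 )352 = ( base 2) 10001100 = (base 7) 260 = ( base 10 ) 140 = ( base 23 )62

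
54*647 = 34938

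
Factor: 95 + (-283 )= - 2^2 * 47^1 = - 188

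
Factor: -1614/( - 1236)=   2^(  -  1 )*103^(-1 )*269^1 = 269/206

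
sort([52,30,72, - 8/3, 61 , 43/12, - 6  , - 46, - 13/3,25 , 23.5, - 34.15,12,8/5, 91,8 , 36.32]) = [-46, - 34.15,- 6, - 13/3,  -  8/3, 8/5,  43/12,8,12, 23.5,25,30,36.32,52, 61,72,91 ]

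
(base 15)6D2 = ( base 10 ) 1547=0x60B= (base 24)2gb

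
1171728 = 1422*824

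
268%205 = 63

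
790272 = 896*882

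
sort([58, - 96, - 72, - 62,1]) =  [ - 96, - 72, -62, 1,58]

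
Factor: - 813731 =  - 71^1*73^1*157^1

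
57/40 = 1 + 17/40 = 1.43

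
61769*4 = 247076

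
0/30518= 0= 0.00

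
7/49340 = 7/49340 = 0.00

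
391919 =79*4961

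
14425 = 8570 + 5855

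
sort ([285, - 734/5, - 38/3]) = [ - 734/5,  -  38/3,  285]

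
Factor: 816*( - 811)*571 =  - 2^4 * 3^1*17^1  *  571^1*811^1 = - 377874096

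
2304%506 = 280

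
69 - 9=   60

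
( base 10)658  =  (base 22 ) 17K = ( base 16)292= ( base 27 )oa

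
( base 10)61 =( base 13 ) 49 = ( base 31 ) 1u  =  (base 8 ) 75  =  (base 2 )111101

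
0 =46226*0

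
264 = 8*33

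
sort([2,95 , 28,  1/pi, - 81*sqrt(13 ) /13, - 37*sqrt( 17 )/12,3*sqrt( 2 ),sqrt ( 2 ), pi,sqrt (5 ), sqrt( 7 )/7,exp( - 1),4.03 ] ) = [ - 81*sqrt( 13 )/13, - 37*sqrt ( 17)/12,  1/pi, exp( - 1) , sqrt ( 7 )/7,sqrt( 2),2, sqrt( 5),pi,4.03 , 3*sqrt( 2 ),28 , 95 ]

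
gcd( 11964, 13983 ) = 3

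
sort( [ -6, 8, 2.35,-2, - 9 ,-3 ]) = [ - 9, - 6,-3, - 2, 2.35, 8]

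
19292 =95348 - 76056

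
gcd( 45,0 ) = 45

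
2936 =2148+788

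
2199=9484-7285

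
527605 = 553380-25775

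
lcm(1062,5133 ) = 30798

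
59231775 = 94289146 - 35057371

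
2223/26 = 171/2  =  85.50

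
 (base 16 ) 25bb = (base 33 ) 8sn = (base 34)8C3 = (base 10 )9659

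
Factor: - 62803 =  - 13^1*4831^1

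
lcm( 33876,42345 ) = 169380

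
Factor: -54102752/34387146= - 2^4*3^( - 3)*11^1 * 71^(-1)* 8969^( - 1 ) *153701^1 = - 27051376/17193573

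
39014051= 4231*9221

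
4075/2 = 4075/2 = 2037.50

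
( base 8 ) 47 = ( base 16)27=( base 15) 29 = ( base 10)39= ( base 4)213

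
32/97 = 32/97= 0.33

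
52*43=2236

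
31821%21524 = 10297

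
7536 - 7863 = - 327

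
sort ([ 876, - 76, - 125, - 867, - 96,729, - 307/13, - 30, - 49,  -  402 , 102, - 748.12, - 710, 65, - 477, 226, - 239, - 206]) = [ - 867,-748.12, - 710, - 477, - 402, - 239, - 206, - 125,-96, - 76 ,-49, - 30, - 307/13,65, 102, 226,729,876]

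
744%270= 204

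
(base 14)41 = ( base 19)30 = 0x39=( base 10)57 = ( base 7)111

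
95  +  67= 162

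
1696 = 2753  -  1057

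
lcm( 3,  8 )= 24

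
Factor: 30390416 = 2^4*7^1 * 31^1 *8753^1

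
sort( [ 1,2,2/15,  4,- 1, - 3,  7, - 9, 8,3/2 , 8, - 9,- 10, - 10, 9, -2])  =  [ - 10, - 10, - 9, - 9, - 3,  -  2, - 1, 2/15, 1,3/2,2 , 4,7,8, 8 , 9 ] 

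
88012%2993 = 1215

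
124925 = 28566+96359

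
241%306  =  241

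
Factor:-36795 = - 3^1*5^1*11^1*223^1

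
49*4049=198401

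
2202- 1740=462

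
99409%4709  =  520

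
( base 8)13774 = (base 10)6140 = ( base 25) 9KF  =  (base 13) 2a44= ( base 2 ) 1011111111100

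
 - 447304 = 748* ( - 598) 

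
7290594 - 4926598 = 2363996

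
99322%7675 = 7222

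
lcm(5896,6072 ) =406824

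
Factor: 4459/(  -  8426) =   -  2^(  -  1 )*7^3 * 11^( - 1)*13^1*383^( - 1) 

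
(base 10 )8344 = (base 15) 2714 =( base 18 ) 17DA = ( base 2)10000010011000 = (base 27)BC1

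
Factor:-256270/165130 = -523/337  =  - 337^(-1)*523^1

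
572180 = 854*670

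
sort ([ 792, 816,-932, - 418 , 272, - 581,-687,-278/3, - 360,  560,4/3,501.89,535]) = [  -  932, - 687,-581,-418,-360, - 278/3,4/3 , 272,  501.89,535,560, 792, 816 ] 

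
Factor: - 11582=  - 2^1*5791^1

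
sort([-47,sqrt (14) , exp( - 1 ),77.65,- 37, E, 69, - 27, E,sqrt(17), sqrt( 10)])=[ - 47, - 37, - 27,exp ( - 1),E,E, sqrt( 10),sqrt( 14 ), sqrt( 17 ), 69,77.65 ] 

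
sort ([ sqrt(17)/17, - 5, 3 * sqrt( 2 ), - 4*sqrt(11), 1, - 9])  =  [ - 4*sqrt( 11), - 9, - 5, sqrt(17)/17, 1, 3*sqrt(2 )]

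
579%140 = 19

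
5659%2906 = 2753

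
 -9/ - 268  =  9/268 = 0.03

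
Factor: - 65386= - 2^1*32693^1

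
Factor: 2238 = 2^1 * 3^1*373^1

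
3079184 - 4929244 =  - 1850060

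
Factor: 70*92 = 6440=2^3*5^1*7^1* 23^1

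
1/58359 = 1/58359 = 0.00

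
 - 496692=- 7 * 70956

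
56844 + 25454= 82298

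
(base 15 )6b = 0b1100101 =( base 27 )3k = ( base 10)101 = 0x65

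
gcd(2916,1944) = 972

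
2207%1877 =330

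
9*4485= 40365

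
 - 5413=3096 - 8509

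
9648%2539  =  2031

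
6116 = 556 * 11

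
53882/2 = 26941 = 26941.00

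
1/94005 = 1/94005 = 0.00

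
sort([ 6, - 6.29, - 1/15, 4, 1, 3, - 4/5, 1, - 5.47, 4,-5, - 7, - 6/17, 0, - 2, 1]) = [ - 7, - 6.29,-5.47, - 5, - 2, - 4/5, - 6/17, - 1/15,0, 1,1, 1 , 3, 4,4,6]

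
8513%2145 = 2078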